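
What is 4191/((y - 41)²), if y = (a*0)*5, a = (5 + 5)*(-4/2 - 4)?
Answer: 4191/1681 ≈ 2.4932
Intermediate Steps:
a = -60 (a = 10*(-4*½ - 4) = 10*(-2 - 4) = 10*(-6) = -60)
y = 0 (y = -60*0*5 = 0*5 = 0)
4191/((y - 41)²) = 4191/((0 - 41)²) = 4191/((-41)²) = 4191/1681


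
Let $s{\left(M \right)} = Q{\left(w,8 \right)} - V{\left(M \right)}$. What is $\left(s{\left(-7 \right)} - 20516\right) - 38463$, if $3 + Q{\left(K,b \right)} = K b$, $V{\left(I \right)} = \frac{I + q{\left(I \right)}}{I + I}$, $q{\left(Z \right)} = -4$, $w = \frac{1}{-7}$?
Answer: $- \frac{825775}{14} \approx -58984.0$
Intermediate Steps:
$w = - \frac{1}{7} \approx -0.14286$
$V{\left(I \right)} = \frac{-4 + I}{2 I}$ ($V{\left(I \right)} = \frac{I - 4}{I + I} = \frac{-4 + I}{2 I}$)
$Q{\left(K,b \right)} = -3 + K b$
$s{\left(M \right)} = - \frac{29}{7} - \frac{-4 + M}{2 M}$ ($s{\left(M \right)} = \left(-3 - \frac{8}{7}\right) - \frac{-4 + M}{2 M} = - \frac{29}{7} - \frac{-4 + M}{2 M}$)
$\left(s{\left(-7 \right)} - 20516\right) - 38463 = \left(\left(- \frac{65}{14} + \frac{2}{-7}\right) - 20516\right) - 38463 = \left(\left(- \frac{65}{14} + 2 \left(- \frac{1}{7}\right)\right) - 20516\right) - 38463 = \left(\left(- \frac{65}{14} - \frac{2}{7}\right) - 20516\right) - 38463 = \left(- \frac{69}{14} - 20516\right) - 38463 = - \frac{287293}{14} - 38463 = - \frac{825775}{14}$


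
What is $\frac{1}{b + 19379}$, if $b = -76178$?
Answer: $- \frac{1}{56799} \approx -1.7606 \cdot 10^{-5}$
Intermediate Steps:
$\frac{1}{b + 19379} = \frac{1}{-76178 + 19379} = \frac{1}{-56799} = - \frac{1}{56799}$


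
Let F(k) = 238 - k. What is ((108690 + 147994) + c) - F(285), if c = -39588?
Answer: 217143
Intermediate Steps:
((108690 + 147994) + c) - F(285) = ((108690 + 147994) - 39588) - (238 - 1*285) = (256684 - 39588) - (238 - 285) = 217096 - 1*(-47) = 217096 + 47 = 217143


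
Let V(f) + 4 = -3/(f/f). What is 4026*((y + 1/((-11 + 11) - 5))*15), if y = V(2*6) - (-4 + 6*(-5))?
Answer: 1618452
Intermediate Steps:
V(f) = -7 (V(f) = -4 - 3/(f/f) = -4 - 3/1 = -4 - 3*1 = -4 - 3 = -7)
y = 27 (y = -7 - (-4 + 6*(-5)) = -7 - (-4 - 30) = -7 - 1*(-34) = -7 + 34 = 27)
4026*((y + 1/((-11 + 11) - 5))*15) = 4026*((27 + 1/((-11 + 11) - 5))*15) = 4026*((27 + 1/(0 - 5))*15) = 4026*((27 + 1/(-5))*15) = 4026*((27 - ⅕)*15) = 4026*((134/5)*15) = 4026*402 = 1618452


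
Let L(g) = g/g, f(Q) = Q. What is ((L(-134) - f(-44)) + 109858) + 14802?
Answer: 124705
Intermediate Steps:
L(g) = 1
((L(-134) - f(-44)) + 109858) + 14802 = ((1 - 1*(-44)) + 109858) + 14802 = ((1 + 44) + 109858) + 14802 = (45 + 109858) + 14802 = 109903 + 14802 = 124705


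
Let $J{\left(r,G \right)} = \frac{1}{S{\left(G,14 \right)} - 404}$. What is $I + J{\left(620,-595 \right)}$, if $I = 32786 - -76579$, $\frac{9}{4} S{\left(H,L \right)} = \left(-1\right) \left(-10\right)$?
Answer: $\frac{393276531}{3596} \approx 1.0937 \cdot 10^{5}$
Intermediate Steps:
$S{\left(H,L \right)} = \frac{40}{9}$ ($S{\left(H,L \right)} = \frac{4 \left(\left(-1\right) \left(-10\right)\right)}{9} = \frac{4}{9} \cdot 10 = \frac{40}{9}$)
$J{\left(r,G \right)} = - \frac{9}{3596}$ ($J{\left(r,G \right)} = \frac{1}{\frac{40}{9} - 404} = \frac{1}{- \frac{3596}{9}} = - \frac{9}{3596}$)
$I = 109365$ ($I = 32786 + 76579 = 109365$)
$I + J{\left(620,-595 \right)} = 109365 - \frac{9}{3596} = \frac{393276531}{3596}$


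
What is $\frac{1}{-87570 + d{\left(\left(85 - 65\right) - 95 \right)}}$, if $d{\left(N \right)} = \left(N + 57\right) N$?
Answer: $- \frac{1}{86220} \approx -1.1598 \cdot 10^{-5}$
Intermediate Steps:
$d{\left(N \right)} = N \left(57 + N\right)$ ($d{\left(N \right)} = \left(57 + N\right) N = N \left(57 + N\right)$)
$\frac{1}{-87570 + d{\left(\left(85 - 65\right) - 95 \right)}} = \frac{1}{-87570 + \left(\left(85 - 65\right) - 95\right) \left(57 + \left(\left(85 - 65\right) - 95\right)\right)} = \frac{1}{-87570 + \left(20 - 95\right) \left(57 + \left(20 - 95\right)\right)} = \frac{1}{-87570 - 75 \left(57 - 75\right)} = \frac{1}{-87570 - -1350} = \frac{1}{-87570 + 1350} = \frac{1}{-86220} = - \frac{1}{86220}$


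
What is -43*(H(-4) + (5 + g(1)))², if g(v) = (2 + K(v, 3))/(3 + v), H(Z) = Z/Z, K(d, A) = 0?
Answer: -7267/4 ≈ -1816.8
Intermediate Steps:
H(Z) = 1
g(v) = 2/(3 + v) (g(v) = (2 + 0)/(3 + v) = 2/(3 + v))
-43*(H(-4) + (5 + g(1)))² = -43*(1 + (5 + 2/(3 + 1)))² = -43*(1 + (5 + 2/4))² = -43*(1 + (5 + 2*(¼)))² = -43*(1 + (5 + ½))² = -43*(1 + 11/2)² = -43*(13/2)² = -43*169/4 = -7267/4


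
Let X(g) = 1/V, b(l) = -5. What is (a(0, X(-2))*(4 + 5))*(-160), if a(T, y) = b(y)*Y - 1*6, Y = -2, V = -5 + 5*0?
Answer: -5760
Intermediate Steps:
V = -5 (V = -5 + 0 = -5)
X(g) = -⅕ (X(g) = 1/(-5) = -⅕)
a(T, y) = 4 (a(T, y) = -5*(-2) - 1*6 = 10 - 6 = 4)
(a(0, X(-2))*(4 + 5))*(-160) = (4*(4 + 5))*(-160) = (4*9)*(-160) = 36*(-160) = -5760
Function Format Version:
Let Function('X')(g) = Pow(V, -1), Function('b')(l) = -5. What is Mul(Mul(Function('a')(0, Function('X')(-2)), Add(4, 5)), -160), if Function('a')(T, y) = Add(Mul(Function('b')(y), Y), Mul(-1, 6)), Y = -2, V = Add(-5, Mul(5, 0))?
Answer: -5760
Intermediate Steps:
V = -5 (V = Add(-5, 0) = -5)
Function('X')(g) = Rational(-1, 5) (Function('X')(g) = Pow(-5, -1) = Rational(-1, 5))
Function('a')(T, y) = 4 (Function('a')(T, y) = Add(Mul(-5, -2), Mul(-1, 6)) = Add(10, -6) = 4)
Mul(Mul(Function('a')(0, Function('X')(-2)), Add(4, 5)), -160) = Mul(Mul(4, Add(4, 5)), -160) = Mul(Mul(4, 9), -160) = Mul(36, -160) = -5760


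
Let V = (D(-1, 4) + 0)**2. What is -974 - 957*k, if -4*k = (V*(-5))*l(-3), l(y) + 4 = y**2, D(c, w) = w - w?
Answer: -974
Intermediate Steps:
D(c, w) = 0
l(y) = -4 + y**2
V = 0 (V = (0 + 0)**2 = 0**2 = 0)
k = 0 (k = -0*(-5)*(-4 + (-3)**2)/4 = -0*(-4 + 9) = -0*5 = -1/4*0 = 0)
-974 - 957*k = -974 - 957*0 = -974 + 0 = -974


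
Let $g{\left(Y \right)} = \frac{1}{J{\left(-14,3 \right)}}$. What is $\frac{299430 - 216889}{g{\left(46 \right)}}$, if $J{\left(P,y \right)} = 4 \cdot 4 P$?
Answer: $-18489184$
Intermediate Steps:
$J{\left(P,y \right)} = 16 P$
$g{\left(Y \right)} = - \frac{1}{224}$ ($g{\left(Y \right)} = \frac{1}{16 \left(-14\right)} = \frac{1}{-224} = - \frac{1}{224}$)
$\frac{299430 - 216889}{g{\left(46 \right)}} = \frac{299430 - 216889}{- \frac{1}{224}} = \left(299430 - 216889\right) \left(-224\right) = 82541 \left(-224\right) = -18489184$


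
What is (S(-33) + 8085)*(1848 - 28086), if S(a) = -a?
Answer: -213000084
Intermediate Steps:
(S(-33) + 8085)*(1848 - 28086) = (-1*(-33) + 8085)*(1848 - 28086) = (33 + 8085)*(-26238) = 8118*(-26238) = -213000084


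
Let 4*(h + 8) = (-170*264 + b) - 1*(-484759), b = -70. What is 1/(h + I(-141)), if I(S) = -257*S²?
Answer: -4/19997891 ≈ -2.0002e-7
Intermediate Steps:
h = 439777/4 (h = -8 + ((-170*264 - 70) - 1*(-484759))/4 = -8 + ((-44880 - 70) + 484759)/4 = -8 + (-44950 + 484759)/4 = -8 + (¼)*439809 = -8 + 439809/4 = 439777/4 ≈ 1.0994e+5)
1/(h + I(-141)) = 1/(439777/4 - 257*(-141)²) = 1/(439777/4 - 257*19881) = 1/(439777/4 - 5109417) = 1/(-19997891/4) = -4/19997891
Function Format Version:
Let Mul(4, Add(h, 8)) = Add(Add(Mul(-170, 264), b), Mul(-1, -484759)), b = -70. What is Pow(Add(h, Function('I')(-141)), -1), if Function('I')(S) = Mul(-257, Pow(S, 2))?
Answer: Rational(-4, 19997891) ≈ -2.0002e-7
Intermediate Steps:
h = Rational(439777, 4) (h = Add(-8, Mul(Rational(1, 4), Add(Add(Mul(-170, 264), -70), Mul(-1, -484759)))) = Add(-8, Mul(Rational(1, 4), Add(Add(-44880, -70), 484759))) = Add(-8, Mul(Rational(1, 4), Add(-44950, 484759))) = Add(-8, Mul(Rational(1, 4), 439809)) = Add(-8, Rational(439809, 4)) = Rational(439777, 4) ≈ 1.0994e+5)
Pow(Add(h, Function('I')(-141)), -1) = Pow(Add(Rational(439777, 4), Mul(-257, Pow(-141, 2))), -1) = Pow(Add(Rational(439777, 4), Mul(-257, 19881)), -1) = Pow(Add(Rational(439777, 4), -5109417), -1) = Pow(Rational(-19997891, 4), -1) = Rational(-4, 19997891)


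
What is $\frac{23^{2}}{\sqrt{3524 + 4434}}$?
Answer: $\frac{23 \sqrt{7958}}{346} \approx 5.93$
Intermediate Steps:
$\frac{23^{2}}{\sqrt{3524 + 4434}} = \frac{529}{\sqrt{7958}} = 529 \frac{\sqrt{7958}}{7958} = \frac{23 \sqrt{7958}}{346}$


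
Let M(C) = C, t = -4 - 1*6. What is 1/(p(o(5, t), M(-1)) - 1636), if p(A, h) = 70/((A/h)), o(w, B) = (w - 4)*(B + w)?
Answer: -1/1622 ≈ -0.00061652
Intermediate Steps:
t = -10 (t = -4 - 6 = -10)
o(w, B) = (-4 + w)*(B + w)
p(A, h) = 70*h/A (p(A, h) = 70*(h/A) = 70*h/A)
1/(p(o(5, t), M(-1)) - 1636) = 1/(70*(-1)/(5² - 4*(-10) - 4*5 - 10*5) - 1636) = 1/(70*(-1)/(25 + 40 - 20 - 50) - 1636) = 1/(70*(-1)/(-5) - 1636) = 1/(70*(-1)*(-⅕) - 1636) = 1/(14 - 1636) = 1/(-1622) = -1/1622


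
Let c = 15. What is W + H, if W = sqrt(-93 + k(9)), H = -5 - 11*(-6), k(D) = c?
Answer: 61 + I*sqrt(78) ≈ 61.0 + 8.8318*I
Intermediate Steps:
k(D) = 15
H = 61 (H = -5 + 66 = 61)
W = I*sqrt(78) (W = sqrt(-93 + 15) = sqrt(-78) = I*sqrt(78) ≈ 8.8318*I)
W + H = I*sqrt(78) + 61 = 61 + I*sqrt(78)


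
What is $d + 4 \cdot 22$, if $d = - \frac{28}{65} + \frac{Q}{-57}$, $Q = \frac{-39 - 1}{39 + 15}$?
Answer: $\frac{8761288}{100035} \approx 87.582$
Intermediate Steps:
$Q = - \frac{20}{27}$ ($Q = - \frac{40}{54} = \left(-40\right) \frac{1}{54} = - \frac{20}{27} \approx -0.74074$)
$d = - \frac{41792}{100035}$ ($d = - \frac{28}{65} - \frac{20}{27 \left(-57\right)} = \left(-28\right) \frac{1}{65} - - \frac{20}{1539} = - \frac{28}{65} + \frac{20}{1539} = - \frac{41792}{100035} \approx -0.41777$)
$d + 4 \cdot 22 = - \frac{41792}{100035} + 4 \cdot 22 = - \frac{41792}{100035} + 88 = \frac{8761288}{100035}$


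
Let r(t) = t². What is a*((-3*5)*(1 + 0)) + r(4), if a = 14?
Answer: -194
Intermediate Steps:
a*((-3*5)*(1 + 0)) + r(4) = 14*((-3*5)*(1 + 0)) + 4² = 14*(-15*1) + 16 = 14*(-15) + 16 = -210 + 16 = -194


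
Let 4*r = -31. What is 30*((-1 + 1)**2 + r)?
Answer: -465/2 ≈ -232.50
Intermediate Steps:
r = -31/4 (r = (1/4)*(-31) = -31/4 ≈ -7.7500)
30*((-1 + 1)**2 + r) = 30*((-1 + 1)**2 - 31/4) = 30*(0**2 - 31/4) = 30*(0 - 31/4) = 30*(-31/4) = -465/2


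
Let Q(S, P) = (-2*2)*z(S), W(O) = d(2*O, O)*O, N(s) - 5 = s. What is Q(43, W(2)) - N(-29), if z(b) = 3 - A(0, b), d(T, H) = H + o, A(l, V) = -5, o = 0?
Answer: -8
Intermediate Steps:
N(s) = 5 + s
d(T, H) = H (d(T, H) = H + 0 = H)
z(b) = 8 (z(b) = 3 - 1*(-5) = 3 + 5 = 8)
W(O) = O² (W(O) = O*O = O²)
Q(S, P) = -32 (Q(S, P) = -2*2*8 = -4*8 = -32)
Q(43, W(2)) - N(-29) = -32 - (5 - 29) = -32 - 1*(-24) = -32 + 24 = -8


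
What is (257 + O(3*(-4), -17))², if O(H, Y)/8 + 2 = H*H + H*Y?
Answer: 9150625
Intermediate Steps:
O(H, Y) = -16 + 8*H² + 8*H*Y (O(H, Y) = -16 + 8*(H*H + H*Y) = -16 + 8*(H² + H*Y) = -16 + (8*H² + 8*H*Y) = -16 + 8*H² + 8*H*Y)
(257 + O(3*(-4), -17))² = (257 + (-16 + 8*(3*(-4))² + 8*(3*(-4))*(-17)))² = (257 + (-16 + 8*(-12)² + 8*(-12)*(-17)))² = (257 + (-16 + 8*144 + 1632))² = (257 + (-16 + 1152 + 1632))² = (257 + 2768)² = 3025² = 9150625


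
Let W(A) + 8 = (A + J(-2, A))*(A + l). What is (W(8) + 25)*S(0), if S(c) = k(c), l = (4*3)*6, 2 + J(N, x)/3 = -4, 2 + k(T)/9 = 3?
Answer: -7047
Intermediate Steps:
k(T) = 9 (k(T) = -18 + 9*3 = -18 + 27 = 9)
J(N, x) = -18 (J(N, x) = -6 + 3*(-4) = -6 - 12 = -18)
l = 72 (l = 12*6 = 72)
S(c) = 9
W(A) = -8 + (-18 + A)*(72 + A) (W(A) = -8 + (A - 18)*(A + 72) = -8 + (-18 + A)*(72 + A))
(W(8) + 25)*S(0) = ((-1304 + 8² + 54*8) + 25)*9 = ((-1304 + 64 + 432) + 25)*9 = (-808 + 25)*9 = -783*9 = -7047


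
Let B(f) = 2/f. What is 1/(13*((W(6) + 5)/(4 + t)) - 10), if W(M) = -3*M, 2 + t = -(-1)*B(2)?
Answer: -3/199 ≈ -0.015075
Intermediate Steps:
t = -1 (t = -2 - (-1)*2/2 = -2 - (-1)*2*(½) = -2 - (-1) = -2 - 1*(-1) = -2 + 1 = -1)
1/(13*((W(6) + 5)/(4 + t)) - 10) = 1/(13*((-3*6 + 5)/(4 - 1)) - 10) = 1/(13*((-18 + 5)/3) - 10) = 1/(13*(-13*⅓) - 10) = 1/(13*(-13/3) - 10) = 1/(-169/3 - 10) = 1/(-199/3) = -3/199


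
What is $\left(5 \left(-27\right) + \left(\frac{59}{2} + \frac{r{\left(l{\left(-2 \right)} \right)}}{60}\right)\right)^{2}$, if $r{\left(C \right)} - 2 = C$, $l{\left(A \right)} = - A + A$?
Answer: $\frac{2502724}{225} \approx 11123.0$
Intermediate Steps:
$l{\left(A \right)} = 0$
$r{\left(C \right)} = 2 + C$
$\left(5 \left(-27\right) + \left(\frac{59}{2} + \frac{r{\left(l{\left(-2 \right)} \right)}}{60}\right)\right)^{2} = \left(5 \left(-27\right) + \left(\frac{59}{2} + \frac{2 + 0}{60}\right)\right)^{2} = \left(-135 + \left(59 \cdot \frac{1}{2} + 2 \cdot \frac{1}{60}\right)\right)^{2} = \left(-135 + \left(\frac{59}{2} + \frac{1}{30}\right)\right)^{2} = \left(-135 + \frac{443}{15}\right)^{2} = \left(- \frac{1582}{15}\right)^{2} = \frac{2502724}{225}$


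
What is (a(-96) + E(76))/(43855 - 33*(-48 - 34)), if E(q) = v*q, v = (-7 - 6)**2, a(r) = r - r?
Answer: 12844/46561 ≈ 0.27585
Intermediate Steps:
a(r) = 0
v = 169 (v = (-13)**2 = 169)
E(q) = 169*q
(a(-96) + E(76))/(43855 - 33*(-48 - 34)) = (0 + 169*76)/(43855 - 33*(-48 - 34)) = (0 + 12844)/(43855 - 33*(-82)) = 12844/(43855 + 2706) = 12844/46561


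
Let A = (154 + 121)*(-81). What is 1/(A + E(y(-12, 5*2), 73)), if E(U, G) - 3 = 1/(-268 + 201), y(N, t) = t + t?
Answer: -67/1492225 ≈ -4.4899e-5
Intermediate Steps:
A = -22275 (A = 275*(-81) = -22275)
y(N, t) = 2*t
E(U, G) = 200/67 (E(U, G) = 3 + 1/(-268 + 201) = 3 + 1/(-67) = 3 - 1/67 = 200/67)
1/(A + E(y(-12, 5*2), 73)) = 1/(-22275 + 200/67) = 1/(-1492225/67) = -67/1492225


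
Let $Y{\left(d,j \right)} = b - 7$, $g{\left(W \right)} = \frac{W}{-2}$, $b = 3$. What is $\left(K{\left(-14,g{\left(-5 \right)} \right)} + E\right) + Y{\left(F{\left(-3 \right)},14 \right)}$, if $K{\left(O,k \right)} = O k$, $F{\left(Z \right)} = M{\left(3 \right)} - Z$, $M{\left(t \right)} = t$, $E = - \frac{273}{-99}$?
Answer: $- \frac{1196}{33} \approx -36.242$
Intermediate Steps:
$E = \frac{91}{33}$ ($E = \left(-273\right) \left(- \frac{1}{99}\right) = \frac{91}{33} \approx 2.7576$)
$g{\left(W \right)} = - \frac{W}{2}$ ($g{\left(W \right)} = W \left(- \frac{1}{2}\right) = - \frac{W}{2}$)
$F{\left(Z \right)} = 3 - Z$
$Y{\left(d,j \right)} = -4$ ($Y{\left(d,j \right)} = 3 - 7 = -4$)
$\left(K{\left(-14,g{\left(-5 \right)} \right)} + E\right) + Y{\left(F{\left(-3 \right)},14 \right)} = \left(- 14 \left(\left(- \frac{1}{2}\right) \left(-5\right)\right) + \frac{91}{33}\right) - 4 = \left(\left(-14\right) \frac{5}{2} + \frac{91}{33}\right) - 4 = \left(-35 + \frac{91}{33}\right) - 4 = - \frac{1064}{33} - 4 = - \frac{1196}{33}$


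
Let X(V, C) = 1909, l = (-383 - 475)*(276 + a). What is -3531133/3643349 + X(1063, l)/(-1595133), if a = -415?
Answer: -5639581928930/5811626220417 ≈ -0.97040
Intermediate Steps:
l = 119262 (l = (-383 - 475)*(276 - 415) = -858*(-139) = 119262)
-3531133/3643349 + X(1063, l)/(-1595133) = -3531133/3643349 + 1909/(-1595133) = -3531133*1/3643349 + 1909*(-1/1595133) = -3531133/3643349 - 1909/1595133 = -5639581928930/5811626220417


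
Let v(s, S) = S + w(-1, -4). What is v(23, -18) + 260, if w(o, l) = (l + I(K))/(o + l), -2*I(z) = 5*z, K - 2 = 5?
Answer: 2463/10 ≈ 246.30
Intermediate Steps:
K = 7 (K = 2 + 5 = 7)
I(z) = -5*z/2
w(o, l) = (-35/2 + l)/(l + o) (w(o, l) = (l - 5/2*7)/(o + l) = (l - 35/2)/(l + o) = (-35/2 + l)/(l + o))
v(s, S) = 43/10 + S (v(s, S) = S + (-35/2 - 4)/(-4 - 1) = S - 43/2/(-5) = S - ⅕*(-43/2) = S + 43/10 = 43/10 + S)
v(23, -18) + 260 = (43/10 - 18) + 260 = -137/10 + 260 = 2463/10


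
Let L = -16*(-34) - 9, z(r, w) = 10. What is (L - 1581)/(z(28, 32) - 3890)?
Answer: 523/1940 ≈ 0.26959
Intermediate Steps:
L = 535 (L = 544 - 9 = 535)
(L - 1581)/(z(28, 32) - 3890) = (535 - 1581)/(10 - 3890) = -1046/(-3880) = -1046*(-1/3880) = 523/1940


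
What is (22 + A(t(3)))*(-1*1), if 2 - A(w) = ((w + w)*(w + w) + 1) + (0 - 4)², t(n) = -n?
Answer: 29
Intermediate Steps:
A(w) = -15 - 4*w² (A(w) = 2 - (((w + w)*(w + w) + 1) + (0 - 4)²) = 2 - (((2*w)*(2*w) + 1) + (-4)²) = 2 - ((4*w² + 1) + 16) = 2 - ((1 + 4*w²) + 16) = 2 - (17 + 4*w²) = 2 + (-17 - 4*w²) = -15 - 4*w²)
(22 + A(t(3)))*(-1*1) = (22 + (-15 - 4*(-1*3)²))*(-1*1) = (22 + (-15 - 4*(-3)²))*(-1) = (22 + (-15 - 4*9))*(-1) = (22 + (-15 - 36))*(-1) = (22 - 51)*(-1) = -29*(-1) = 29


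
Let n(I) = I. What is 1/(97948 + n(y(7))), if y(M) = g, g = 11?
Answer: 1/97959 ≈ 1.0208e-5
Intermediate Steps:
y(M) = 11
1/(97948 + n(y(7))) = 1/(97948 + 11) = 1/97959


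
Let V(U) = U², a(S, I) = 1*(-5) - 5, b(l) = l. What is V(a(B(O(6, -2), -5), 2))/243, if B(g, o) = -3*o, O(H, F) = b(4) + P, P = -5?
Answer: 100/243 ≈ 0.41152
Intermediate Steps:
O(H, F) = -1 (O(H, F) = 4 - 5 = -1)
a(S, I) = -10 (a(S, I) = -5 - 5 = -10)
V(a(B(O(6, -2), -5), 2))/243 = (-10)²/243 = 100*(1/243) = 100/243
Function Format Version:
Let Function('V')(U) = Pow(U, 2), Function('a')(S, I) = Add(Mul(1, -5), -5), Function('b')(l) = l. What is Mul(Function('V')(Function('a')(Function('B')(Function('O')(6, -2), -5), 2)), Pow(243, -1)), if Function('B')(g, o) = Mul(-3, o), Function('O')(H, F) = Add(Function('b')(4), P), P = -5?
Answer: Rational(100, 243) ≈ 0.41152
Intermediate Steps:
Function('O')(H, F) = -1 (Function('O')(H, F) = Add(4, -5) = -1)
Function('a')(S, I) = -10 (Function('a')(S, I) = Add(-5, -5) = -10)
Mul(Function('V')(Function('a')(Function('B')(Function('O')(6, -2), -5), 2)), Pow(243, -1)) = Mul(Pow(-10, 2), Pow(243, -1)) = Mul(100, Rational(1, 243)) = Rational(100, 243)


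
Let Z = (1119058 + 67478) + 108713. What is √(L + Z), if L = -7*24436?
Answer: √1124197 ≈ 1060.3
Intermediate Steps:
L = -171052
Z = 1295249 (Z = 1186536 + 108713 = 1295249)
√(L + Z) = √(-171052 + 1295249) = √1124197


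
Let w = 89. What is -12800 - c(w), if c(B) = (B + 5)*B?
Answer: -21166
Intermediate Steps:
c(B) = B*(5 + B) (c(B) = (5 + B)*B = B*(5 + B))
-12800 - c(w) = -12800 - 89*(5 + 89) = -12800 - 89*94 = -12800 - 1*8366 = -12800 - 8366 = -21166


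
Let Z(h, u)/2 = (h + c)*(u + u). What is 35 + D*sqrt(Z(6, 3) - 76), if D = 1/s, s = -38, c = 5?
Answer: 35 - sqrt(14)/19 ≈ 34.803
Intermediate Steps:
Z(h, u) = 4*u*(5 + h) (Z(h, u) = 2*((h + 5)*(u + u)) = 2*((5 + h)*(2*u)) = 2*(2*u*(5 + h)) = 4*u*(5 + h))
D = -1/38 (D = 1/(-38) = -1/38 ≈ -0.026316)
35 + D*sqrt(Z(6, 3) - 76) = 35 - sqrt(4*3*(5 + 6) - 76)/38 = 35 - sqrt(4*3*11 - 76)/38 = 35 - sqrt(132 - 76)/38 = 35 - sqrt(14)/19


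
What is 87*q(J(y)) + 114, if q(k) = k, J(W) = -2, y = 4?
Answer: -60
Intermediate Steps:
87*q(J(y)) + 114 = 87*(-2) + 114 = -174 + 114 = -60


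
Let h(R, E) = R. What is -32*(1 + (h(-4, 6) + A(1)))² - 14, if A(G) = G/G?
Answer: -142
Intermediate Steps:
A(G) = 1
-32*(1 + (h(-4, 6) + A(1)))² - 14 = -32*(1 + (-4 + 1))² - 14 = -32*(1 - 3)² - 14 = -32*(-2)² - 14 = -32*4 - 14 = -128 - 14 = -142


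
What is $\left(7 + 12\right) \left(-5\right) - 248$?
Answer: $-343$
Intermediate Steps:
$\left(7 + 12\right) \left(-5\right) - 248 = 19 \left(-5\right) - 248 = -95 - 248 = -343$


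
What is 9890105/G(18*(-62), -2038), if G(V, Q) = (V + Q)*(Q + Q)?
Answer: 9890105/12855704 ≈ 0.76932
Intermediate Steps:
G(V, Q) = 2*Q*(Q + V) (G(V, Q) = (Q + V)*(2*Q) = 2*Q*(Q + V))
9890105/G(18*(-62), -2038) = 9890105/((2*(-2038)*(-2038 + 18*(-62)))) = 9890105/((2*(-2038)*(-2038 - 1116))) = 9890105/((2*(-2038)*(-3154))) = 9890105/12855704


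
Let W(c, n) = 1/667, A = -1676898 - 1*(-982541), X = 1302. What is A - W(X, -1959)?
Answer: -463136120/667 ≈ -6.9436e+5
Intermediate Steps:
A = -694357 (A = -1676898 + 982541 = -694357)
W(c, n) = 1/667
A - W(X, -1959) = -694357 - 1*1/667 = -694357 - 1/667 = -463136120/667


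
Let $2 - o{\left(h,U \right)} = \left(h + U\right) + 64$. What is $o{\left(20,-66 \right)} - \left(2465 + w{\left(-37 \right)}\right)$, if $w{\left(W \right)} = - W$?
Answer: $-2518$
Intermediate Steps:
$o{\left(h,U \right)} = -62 - U - h$ ($o{\left(h,U \right)} = 2 - \left(\left(h + U\right) + 64\right) = 2 - \left(\left(U + h\right) + 64\right) = 2 - \left(64 + U + h\right) = -62 - U - h$)
$o{\left(20,-66 \right)} - \left(2465 + w{\left(-37 \right)}\right) = \left(-62 - -66 - 20\right) - \left(2465 - -37\right) = \left(-62 + 66 - 20\right) - \left(2465 + 37\right) = -16 - 2502 = -2518$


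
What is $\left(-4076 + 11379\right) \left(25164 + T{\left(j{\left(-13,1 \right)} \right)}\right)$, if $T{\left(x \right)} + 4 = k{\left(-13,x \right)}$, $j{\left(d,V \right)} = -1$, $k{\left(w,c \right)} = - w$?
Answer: $183838419$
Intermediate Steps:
$T{\left(x \right)} = 9$ ($T{\left(x \right)} = -4 - -13 = -4 + 13 = 9$)
$\left(-4076 + 11379\right) \left(25164 + T{\left(j{\left(-13,1 \right)} \right)}\right) = \left(-4076 + 11379\right) \left(25164 + 9\right) = 7303 \cdot 25173 = 183838419$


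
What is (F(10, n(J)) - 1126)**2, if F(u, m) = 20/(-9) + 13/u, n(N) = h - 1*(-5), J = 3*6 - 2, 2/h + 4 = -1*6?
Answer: 10286624929/8100 ≈ 1.2700e+6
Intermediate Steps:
h = -1/5 (h = 2/(-4 - 1*6) = 2/(-4 - 6) = 2/(-10) = 2*(-1/10) = -1/5 ≈ -0.20000)
J = 16 (J = 18 - 2 = 16)
n(N) = 24/5 (n(N) = -1/5 - 1*(-5) = -1/5 + 5 = 24/5)
F(u, m) = -20/9 + 13/u (F(u, m) = 20*(-1/9) + 13/u = -20/9 + 13/u)
(F(10, n(J)) - 1126)**2 = ((-20/9 + 13/10) - 1126)**2 = (-83/90 - 1126)**2 = (-101423/90)**2 = 10286624929/8100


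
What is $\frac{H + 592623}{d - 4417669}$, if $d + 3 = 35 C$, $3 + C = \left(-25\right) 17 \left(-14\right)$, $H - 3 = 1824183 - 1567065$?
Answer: $- \frac{121392}{601361} \approx -0.20186$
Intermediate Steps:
$H = 257121$ ($H = 3 + \left(1824183 - 1567065\right) = 3 + 257118 = 257121$)
$C = 5947$ ($C = -3 + \left(-25\right) 17 \left(-14\right) = -3 - -5950 = -3 + 5950 = 5947$)
$d = 208142$ ($d = -3 + 35 \cdot 5947 = -3 + 208145 = 208142$)
$\frac{H + 592623}{d - 4417669} = \frac{257121 + 592623}{208142 - 4417669} = \frac{849744}{-4209527} = 849744 \left(- \frac{1}{4209527}\right) = - \frac{121392}{601361}$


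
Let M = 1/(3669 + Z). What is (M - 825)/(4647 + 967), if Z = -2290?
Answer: -568837/3870853 ≈ -0.14695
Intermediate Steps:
M = 1/1379 (M = 1/(3669 - 2290) = 1/1379 ≈ 0.00072516)
(M - 825)/(4647 + 967) = (1/1379 - 825)/(4647 + 967) = -1137674/1379/5614 = -1137674/1379*1/5614 = -568837/3870853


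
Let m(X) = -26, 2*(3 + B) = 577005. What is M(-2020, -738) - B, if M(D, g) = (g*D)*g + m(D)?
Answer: -2200938811/2 ≈ -1.1005e+9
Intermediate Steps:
B = 576999/2 (B = -3 + (½)*577005 = -3 + 577005/2 = 576999/2 ≈ 2.8850e+5)
M(D, g) = -26 + D*g² (M(D, g) = (g*D)*g - 26 = (D*g)*g - 26 = D*g² - 26 = -26 + D*g²)
M(-2020, -738) - B = (-26 - 2020*(-738)²) - 1*576999/2 = (-26 - 2020*544644) - 576999/2 = (-26 - 1100180880) - 576999/2 = -1100180906 - 576999/2 = -2200938811/2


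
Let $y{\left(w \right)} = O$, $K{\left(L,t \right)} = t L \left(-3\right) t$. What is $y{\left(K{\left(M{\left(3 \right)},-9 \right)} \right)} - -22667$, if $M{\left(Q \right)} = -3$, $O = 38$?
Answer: $22705$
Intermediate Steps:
$K{\left(L,t \right)} = - 3 L t^{2}$ ($K{\left(L,t \right)} = L t \left(-3\right) t = - 3 L t t = - 3 L t^{2}$)
$y{\left(w \right)} = 38$
$y{\left(K{\left(M{\left(3 \right)},-9 \right)} \right)} - -22667 = 38 - -22667 = 38 + 22667 = 22705$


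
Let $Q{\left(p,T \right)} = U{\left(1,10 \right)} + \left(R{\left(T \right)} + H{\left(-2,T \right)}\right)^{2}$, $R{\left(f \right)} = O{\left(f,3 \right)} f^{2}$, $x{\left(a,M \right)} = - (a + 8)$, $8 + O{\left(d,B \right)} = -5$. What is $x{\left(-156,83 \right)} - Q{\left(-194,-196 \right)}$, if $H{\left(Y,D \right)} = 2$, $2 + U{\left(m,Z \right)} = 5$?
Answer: $-249406352691$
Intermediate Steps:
$O{\left(d,B \right)} = -13$ ($O{\left(d,B \right)} = -8 - 5 = -13$)
$U{\left(m,Z \right)} = 3$ ($U{\left(m,Z \right)} = -2 + 5 = 3$)
$x{\left(a,M \right)} = -8 - a$ ($x{\left(a,M \right)} = - (8 + a) = -8 - a$)
$R{\left(f \right)} = - 13 f^{2}$
$Q{\left(p,T \right)} = 3 + \left(2 - 13 T^{2}\right)^{2}$ ($Q{\left(p,T \right)} = 3 + \left(- 13 T^{2} + 2\right)^{2} = 3 + \left(2 - 13 T^{2}\right)^{2}$)
$x{\left(-156,83 \right)} - Q{\left(-194,-196 \right)} = \left(-8 - -156\right) - \left(3 + \left(2 - 13 \left(-196\right)^{2}\right)^{2}\right) = \left(-8 + 156\right) - \left(3 + \left(2 - 499408\right)^{2}\right) = 148 - \left(3 + \left(2 - 499408\right)^{2}\right) = 148 - \left(3 + \left(-499406\right)^{2}\right) = 148 - \left(3 + 249406352836\right) = 148 - 249406352839 = -249406352691$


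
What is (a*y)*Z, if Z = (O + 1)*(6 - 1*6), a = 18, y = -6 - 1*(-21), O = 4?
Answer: 0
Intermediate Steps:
y = 15 (y = -6 + 21 = 15)
Z = 0 (Z = (4 + 1)*(6 - 1*6) = 5*(6 - 6) = 5*0 = 0)
(a*y)*Z = (18*15)*0 = 270*0 = 0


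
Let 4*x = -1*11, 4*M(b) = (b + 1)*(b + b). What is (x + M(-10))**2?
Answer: 28561/16 ≈ 1785.1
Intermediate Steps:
M(b) = b*(1 + b)/2 (M(b) = ((b + 1)*(b + b))/4 = ((1 + b)*(2*b))/4 = (2*b*(1 + b))/4 = b*(1 + b)/2)
x = -11/4 (x = (-1*11)/4 = (1/4)*(-11) = -11/4 ≈ -2.7500)
(x + M(-10))**2 = (-11/4 + (1/2)*(-10)*(1 - 10))**2 = (-11/4 + (1/2)*(-10)*(-9))**2 = (-11/4 + 45)**2 = (169/4)**2 = 28561/16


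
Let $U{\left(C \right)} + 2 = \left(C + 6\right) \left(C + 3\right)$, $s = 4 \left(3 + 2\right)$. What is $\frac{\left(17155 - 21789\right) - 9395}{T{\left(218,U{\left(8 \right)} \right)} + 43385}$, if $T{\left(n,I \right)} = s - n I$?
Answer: $- \frac{14029}{10269} \approx -1.3661$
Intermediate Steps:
$s = 20$ ($s = 4 \cdot 5 = 20$)
$U{\left(C \right)} = -2 + \left(3 + C\right) \left(6 + C\right)$ ($U{\left(C \right)} = -2 + \left(C + 6\right) \left(C + 3\right) = -2 + \left(6 + C\right) \left(3 + C\right) = -2 + \left(3 + C\right) \left(6 + C\right)$)
$T{\left(n,I \right)} = 20 - I n$ ($T{\left(n,I \right)} = 20 - n I = 20 - I n$)
$\frac{\left(17155 - 21789\right) - 9395}{T{\left(218,U{\left(8 \right)} \right)} + 43385} = \frac{\left(17155 - 21789\right) - 9395}{\left(20 - \left(16 + 8^{2} + 9 \cdot 8\right) 218\right) + 43385} = \frac{-4634 - 9395}{\left(20 - \left(16 + 64 + 72\right) 218\right) + 43385} = - \frac{14029}{\left(20 - 152 \cdot 218\right) + 43385} = - \frac{14029}{\left(20 - 33136\right) + 43385} = - \frac{14029}{-33116 + 43385} = - \frac{14029}{10269}$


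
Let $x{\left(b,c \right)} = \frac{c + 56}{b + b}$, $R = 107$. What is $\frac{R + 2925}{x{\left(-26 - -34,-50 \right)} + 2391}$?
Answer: $\frac{24256}{19131} \approx 1.2679$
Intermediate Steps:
$x{\left(b,c \right)} = \frac{56 + c}{2 b}$
$\frac{R + 2925}{x{\left(-26 - -34,-50 \right)} + 2391} = \frac{107 + 2925}{\frac{56 - 50}{2 \left(-26 - -34\right)} + 2391} = \frac{3032}{\frac{1}{2} \frac{1}{-26 + 34} \cdot 6 + 2391} = \frac{3032}{\frac{1}{2} \cdot \frac{1}{8} \cdot 6 + 2391} = \frac{3032}{\frac{3}{8} + 2391} = \frac{3032}{\frac{19131}{8}} = 3032 \cdot \frac{8}{19131} = \frac{24256}{19131}$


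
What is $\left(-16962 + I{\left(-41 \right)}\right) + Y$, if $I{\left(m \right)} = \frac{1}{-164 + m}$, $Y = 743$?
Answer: $- \frac{3324896}{205} \approx -16219.0$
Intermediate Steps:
$\left(-16962 + I{\left(-41 \right)}\right) + Y = \left(-16962 + \frac{1}{-164 - 41}\right) + 743 = \left(-16962 + \frac{1}{-205}\right) + 743 = \left(-16962 - \frac{1}{205}\right) + 743 = - \frac{3477211}{205} + 743 = - \frac{3324896}{205}$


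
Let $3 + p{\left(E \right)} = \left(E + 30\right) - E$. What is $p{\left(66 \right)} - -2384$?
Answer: $2411$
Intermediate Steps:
$p{\left(E \right)} = 27$ ($p{\left(E \right)} = -3 + \left(\left(E + 30\right) - E\right) = -3 + \left(\left(30 + E\right) - E\right) = -3 + 30 = 27$)
$p{\left(66 \right)} - -2384 = 27 - -2384 = 27 + 2384 = 2411$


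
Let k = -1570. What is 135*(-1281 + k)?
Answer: -384885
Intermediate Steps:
135*(-1281 + k) = 135*(-1281 - 1570) = 135*(-2851) = -384885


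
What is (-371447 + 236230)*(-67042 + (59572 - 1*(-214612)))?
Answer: -28009119814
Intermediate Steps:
(-371447 + 236230)*(-67042 + (59572 - 1*(-214612))) = -135217*(-67042 + (59572 + 214612)) = -135217*(-67042 + 274184) = -135217*207142 = -28009119814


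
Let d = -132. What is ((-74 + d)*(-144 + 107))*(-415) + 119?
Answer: -3163011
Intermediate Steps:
((-74 + d)*(-144 + 107))*(-415) + 119 = ((-74 - 132)*(-144 + 107))*(-415) + 119 = -206*(-37)*(-415) + 119 = 7622*(-415) + 119 = -3163130 + 119 = -3163011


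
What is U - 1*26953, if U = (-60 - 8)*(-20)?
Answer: -25593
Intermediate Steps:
U = 1360 (U = -68*(-20) = 1360)
U - 1*26953 = 1360 - 1*26953 = 1360 - 26953 = -25593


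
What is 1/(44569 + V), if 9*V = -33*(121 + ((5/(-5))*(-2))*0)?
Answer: 3/132376 ≈ 2.2663e-5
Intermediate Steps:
V = -1331/3 (V = (-33*(121 + ((5/(-5))*(-2))*0))/9 = (-33*(121 + ((5*(-⅕))*(-2))*0))/9 = (-33*(121 - 1*(-2)*0))/9 = (-33*(121 + 2*0))/9 = (-33*(121 + 0))/9 = (-33*121)/9 = (⅑)*(-3993) = -1331/3 ≈ -443.67)
1/(44569 + V) = 1/(44569 - 1331/3) = 1/(132376/3) = 3/132376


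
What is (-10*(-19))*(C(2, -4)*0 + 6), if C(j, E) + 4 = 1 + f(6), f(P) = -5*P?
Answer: 1140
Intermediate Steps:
C(j, E) = -33 (C(j, E) = -4 + (1 - 5*6) = -4 + (1 - 30) = -4 - 29 = -33)
(-10*(-19))*(C(2, -4)*0 + 6) = (-10*(-19))*(-33*0 + 6) = 190*(0 + 6) = 190*6 = 1140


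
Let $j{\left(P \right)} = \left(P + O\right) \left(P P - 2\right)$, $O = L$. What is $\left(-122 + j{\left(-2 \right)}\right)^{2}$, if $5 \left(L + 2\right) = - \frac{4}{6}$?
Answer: $\frac{3818116}{225} \approx 16969.0$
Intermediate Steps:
$L = - \frac{32}{15}$ ($L = -2 + \frac{\left(-4\right) \frac{1}{6}}{5} = -2 + \frac{1}{5} \left(- \frac{2}{3}\right) = -2 - \frac{2}{15} = - \frac{32}{15} \approx -2.1333$)
$O = - \frac{32}{15} \approx -2.1333$
$j{\left(P \right)} = \left(-2 + P^{2}\right) \left(- \frac{32}{15} + P\right)$ ($j{\left(P \right)} = \left(P - \frac{32}{15}\right) \left(P P - 2\right) = \left(- \frac{32}{15} + P\right) \left(P^{2} - 2\right) = \left(- \frac{32}{15} + P\right) \left(-2 + P^{2}\right) = \left(-2 + P^{2}\right) \left(- \frac{32}{15} + P\right)$)
$\left(-122 + j{\left(-2 \right)}\right)^{2} = \left(-122 + \left(\frac{64}{15} + \left(-2\right)^{3} - -4 - \frac{32 \left(-2\right)^{2}}{15}\right)\right)^{2} = \left(-122 + \left(\frac{64}{15} - 8 + 4 - \frac{128}{15}\right)\right)^{2} = \left(-122 - \frac{124}{15}\right)^{2} = \left(- \frac{1954}{15}\right)^{2} = \frac{3818116}{225}$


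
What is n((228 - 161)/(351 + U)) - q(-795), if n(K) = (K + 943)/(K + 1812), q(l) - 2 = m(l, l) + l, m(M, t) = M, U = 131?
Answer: 1387494781/873451 ≈ 1588.5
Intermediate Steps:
q(l) = 2 + 2*l (q(l) = 2 + (l + l) = 2 + 2*l)
n(K) = (943 + K)/(1812 + K)
n((228 - 161)/(351 + U)) - q(-795) = (943 + (228 - 161)/(351 + 131))/(1812 + (228 - 161)/(351 + 131)) - (2 + 2*(-795)) = (943 + 67/482)/(1812 + 67/482) - (2 - 1590) = (943 + 67*(1/482))/(1812 + 67*(1/482)) - 1*(-1588) = (943 + 67/482)/(1812 + 67/482) + 1588 = (454593/482)/(873451/482) + 1588 = (482/873451)*(454593/482) + 1588 = 454593/873451 + 1588 = 1387494781/873451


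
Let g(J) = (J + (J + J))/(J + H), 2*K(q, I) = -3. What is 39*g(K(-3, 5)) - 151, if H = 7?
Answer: -2012/11 ≈ -182.91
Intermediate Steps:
K(q, I) = -3/2 (K(q, I) = (½)*(-3) = -3/2)
g(J) = 3*J/(7 + J) (g(J) = (J + (J + J))/(J + 7) = (J + 2*J)/(7 + J) = (3*J)/(7 + J) = 3*J/(7 + J))
39*g(K(-3, 5)) - 151 = 39*(3*(-3/2)/(7 - 3/2)) - 151 = 39*(3*(-3/2)/(11/2)) - 151 = 39*(3*(-3/2)*(2/11)) - 151 = 39*(-9/11) - 151 = -351/11 - 151 = -2012/11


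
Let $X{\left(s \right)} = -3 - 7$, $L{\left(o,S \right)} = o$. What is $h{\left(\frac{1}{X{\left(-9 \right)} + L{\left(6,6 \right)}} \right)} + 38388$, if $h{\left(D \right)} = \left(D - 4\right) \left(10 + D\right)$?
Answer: $\frac{613545}{16} \approx 38347.0$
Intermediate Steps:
$X{\left(s \right)} = -10$ ($X{\left(s \right)} = -3 - 7 = -10$)
$h{\left(D \right)} = \left(-4 + D\right) \left(10 + D\right)$
$h{\left(\frac{1}{X{\left(-9 \right)} + L{\left(6,6 \right)}} \right)} + 38388 = \left(-40 + \left(\frac{1}{-10 + 6}\right)^{2} + \frac{6}{-10 + 6}\right) + 38388 = \left(-40 + \left(\frac{1}{-4}\right)^{2} + \frac{6}{-4}\right) + 38388 = \left(-40 + \left(- \frac{1}{4}\right)^{2} + 6 \left(- \frac{1}{4}\right)\right) + 38388 = \left(-40 + \frac{1}{16} - \frac{3}{2}\right) + 38388 = - \frac{663}{16} + 38388 = \frac{613545}{16}$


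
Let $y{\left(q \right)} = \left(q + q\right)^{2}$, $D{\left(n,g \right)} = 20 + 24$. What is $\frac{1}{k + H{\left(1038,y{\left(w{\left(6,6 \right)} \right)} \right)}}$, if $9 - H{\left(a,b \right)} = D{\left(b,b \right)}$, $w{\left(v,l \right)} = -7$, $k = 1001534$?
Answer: $\frac{1}{1001499} \approx 9.985 \cdot 10^{-7}$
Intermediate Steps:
$D{\left(n,g \right)} = 44$
$y{\left(q \right)} = 4 q^{2}$ ($y{\left(q \right)} = \left(2 q\right)^{2} = 4 q^{2}$)
$H{\left(a,b \right)} = -35$ ($H{\left(a,b \right)} = 9 - 44 = -35$)
$\frac{1}{k + H{\left(1038,y{\left(w{\left(6,6 \right)} \right)} \right)}} = \frac{1}{1001534 - 35} = \frac{1}{1001499}$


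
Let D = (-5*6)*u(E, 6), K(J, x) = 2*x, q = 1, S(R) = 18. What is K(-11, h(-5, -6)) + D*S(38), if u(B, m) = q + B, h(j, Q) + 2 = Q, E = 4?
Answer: -2716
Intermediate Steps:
h(j, Q) = -2 + Q
u(B, m) = 1 + B
D = -150 (D = (-5*6)*(1 + 4) = -30*5 = -150)
K(-11, h(-5, -6)) + D*S(38) = 2*(-2 - 6) - 150*18 = 2*(-8) - 2700 = -16 - 2700 = -2716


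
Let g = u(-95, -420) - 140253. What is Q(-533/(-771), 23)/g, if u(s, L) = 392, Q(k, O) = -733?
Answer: 733/139861 ≈ 0.0052409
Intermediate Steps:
g = -139861 (g = 392 - 140253 = -139861)
Q(-533/(-771), 23)/g = -733/(-139861) = -733*(-1/139861) = 733/139861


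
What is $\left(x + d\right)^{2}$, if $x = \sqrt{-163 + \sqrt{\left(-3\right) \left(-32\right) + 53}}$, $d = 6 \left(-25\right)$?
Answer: $\left(150 - i \sqrt{163 - \sqrt{149}}\right)^{2} \approx 22349.0 - 3683.9 i$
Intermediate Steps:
$d = -150$
$x = \sqrt{-163 + \sqrt{149}}$ ($x = \sqrt{-163 + \sqrt{96 + 53}} = \sqrt{-163 + \sqrt{149}} \approx 12.28 i$)
$\left(x + d\right)^{2} = \left(\sqrt{-163 + \sqrt{149}} - 150\right)^{2} = \left(-150 + \sqrt{-163 + \sqrt{149}}\right)^{2}$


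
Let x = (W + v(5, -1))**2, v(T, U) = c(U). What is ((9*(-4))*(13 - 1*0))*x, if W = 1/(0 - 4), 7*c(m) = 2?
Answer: -117/196 ≈ -0.59694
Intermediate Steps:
c(m) = 2/7 (c(m) = (1/7)*2 = 2/7)
v(T, U) = 2/7
W = -1/4 (W = 1/(-4) = -1/4 ≈ -0.25000)
x = 1/784 (x = (-1/4 + 2/7)**2 = (1/28)**2 = 1/784 ≈ 0.0012755)
((9*(-4))*(13 - 1*0))*x = ((9*(-4))*(13 - 1*0))*(1/784) = -36*(13 + 0)*(1/784) = -36*13*(1/784) = -468*1/784 = -117/196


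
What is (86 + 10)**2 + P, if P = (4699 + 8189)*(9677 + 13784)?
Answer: 302374584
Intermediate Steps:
P = 302365368 (P = 12888*23461 = 302365368)
(86 + 10)**2 + P = (86 + 10)**2 + 302365368 = 96**2 + 302365368 = 9216 + 302365368 = 302374584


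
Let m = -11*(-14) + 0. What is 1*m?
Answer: 154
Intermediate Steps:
m = 154 (m = 154 + 0 = 154)
1*m = 1*154 = 154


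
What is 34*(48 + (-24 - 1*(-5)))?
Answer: 986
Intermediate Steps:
34*(48 + (-24 - 1*(-5))) = 34*(48 + (-24 + 5)) = 34*(48 - 19) = 34*29 = 986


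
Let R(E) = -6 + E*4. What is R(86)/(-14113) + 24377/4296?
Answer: 342580553/60629448 ≈ 5.6504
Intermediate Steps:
R(E) = -6 + 4*E
R(86)/(-14113) + 24377/4296 = (-6 + 4*86)/(-14113) + 24377/4296 = (-6 + 344)*(-1/14113) + 24377*(1/4296) = 338*(-1/14113) + 24377/4296 = -338/14113 + 24377/4296 = 342580553/60629448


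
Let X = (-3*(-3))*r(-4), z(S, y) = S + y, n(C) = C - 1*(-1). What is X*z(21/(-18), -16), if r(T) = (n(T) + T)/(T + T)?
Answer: -2163/16 ≈ -135.19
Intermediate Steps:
n(C) = 1 + C (n(C) = C + 1 = 1 + C)
r(T) = (1 + 2*T)/(2*T) (r(T) = ((1 + T) + T)/(T + T) = (1 + 2*T)/((2*T)) = (1 + 2*T)*(1/(2*T)) = (1 + 2*T)/(2*T))
X = 63/8 (X = (-3*(-3))*((½ - 4)/(-4)) = 9*(-¼*(-7/2)) = 9*(7/8) = 63/8 ≈ 7.8750)
X*z(21/(-18), -16) = 63*(21/(-18) - 16)/8 = 63*(21*(-1/18) - 16)/8 = 63*(-7/6 - 16)/8 = (63/8)*(-103/6) = -2163/16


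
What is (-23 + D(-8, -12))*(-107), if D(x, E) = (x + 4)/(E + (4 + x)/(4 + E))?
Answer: 55747/23 ≈ 2423.8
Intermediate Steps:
D(x, E) = (4 + x)/(E + (4 + x)/(4 + E))
(-23 + D(-8, -12))*(-107) = (-23 + (16 + 4*(-12) + 4*(-8) - 12*(-8))/(4 - 8 + (-12)² + 4*(-12)))*(-107) = (-23 + (16 - 48 - 32 + 96)/(4 - 8 + 144 - 48))*(-107) = (-23 + 32/92)*(-107) = (-23 + (1/92)*32)*(-107) = (-23 + 8/23)*(-107) = -521/23*(-107) = 55747/23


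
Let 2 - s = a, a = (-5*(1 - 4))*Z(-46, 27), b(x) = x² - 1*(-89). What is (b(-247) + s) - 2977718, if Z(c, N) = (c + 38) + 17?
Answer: -2916753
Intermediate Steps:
Z(c, N) = 55 + c (Z(c, N) = (38 + c) + 17 = 55 + c)
b(x) = 89 + x² (b(x) = x² + 89 = 89 + x²)
a = 135 (a = (-5*(1 - 4))*(55 - 46) = -5*(-3)*9 = 15*9 = 135)
s = -133 (s = 2 - 1*135 = 2 - 135 = -133)
(b(-247) + s) - 2977718 = ((89 + (-247)²) - 133) - 2977718 = ((89 + 61009) - 133) - 2977718 = (61098 - 133) - 2977718 = 60965 - 2977718 = -2916753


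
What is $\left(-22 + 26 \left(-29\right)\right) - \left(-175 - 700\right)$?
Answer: $99$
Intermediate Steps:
$\left(-22 + 26 \left(-29\right)\right) - \left(-175 - 700\right) = \left(-22 - 754\right) - \left(-175 - 700\right) = -776 - -875 = -776 + 875 = 99$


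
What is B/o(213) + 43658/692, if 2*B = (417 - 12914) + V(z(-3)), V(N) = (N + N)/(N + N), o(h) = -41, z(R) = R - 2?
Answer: 3056797/14186 ≈ 215.48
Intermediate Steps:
z(R) = -2 + R
V(N) = 1 (V(N) = (2*N)/((2*N)) = (2*N)*(1/(2*N)) = 1)
B = -6248 (B = ((417 - 12914) + 1)/2 = (-12497 + 1)/2 = (½)*(-12496) = -6248)
B/o(213) + 43658/692 = -6248/(-41) + 43658/692 = -6248*(-1/41) + 43658*(1/692) = 6248/41 + 21829/346 = 3056797/14186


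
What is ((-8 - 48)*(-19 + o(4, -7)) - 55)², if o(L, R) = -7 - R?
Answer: 1018081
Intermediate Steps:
((-8 - 48)*(-19 + o(4, -7)) - 55)² = ((-8 - 48)*(-19 + (-7 - 1*(-7))) - 55)² = (-56*(-19 + (-7 + 7)) - 55)² = (-56*(-19 + 0) - 55)² = (-56*(-19) - 55)² = (1064 - 55)² = 1009² = 1018081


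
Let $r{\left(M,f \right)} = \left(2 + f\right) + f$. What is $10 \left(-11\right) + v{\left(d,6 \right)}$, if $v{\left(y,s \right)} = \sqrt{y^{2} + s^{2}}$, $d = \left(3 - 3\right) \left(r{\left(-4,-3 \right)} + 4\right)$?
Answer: $-104$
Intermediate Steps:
$r{\left(M,f \right)} = 2 + 2 f$
$d = 0$ ($d = \left(3 - 3\right) \left(\left(2 + 2 \left(-3\right)\right) + 4\right) = 0 \left(\left(2 - 6\right) + 4\right) = 0 \left(-4 + 4\right) = 0 \cdot 0 = 0$)
$v{\left(y,s \right)} = \sqrt{s^{2} + y^{2}}$
$10 \left(-11\right) + v{\left(d,6 \right)} = 10 \left(-11\right) + \sqrt{6^{2} + 0^{2}} = -110 + \sqrt{36 + 0} = -110 + \sqrt{36} = -110 + 6 = -104$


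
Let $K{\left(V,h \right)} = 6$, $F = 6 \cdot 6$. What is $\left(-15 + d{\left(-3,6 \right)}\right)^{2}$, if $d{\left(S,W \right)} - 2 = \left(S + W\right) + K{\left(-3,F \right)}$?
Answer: $16$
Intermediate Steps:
$F = 36$
$d{\left(S,W \right)} = 8 + S + W$ ($d{\left(S,W \right)} = 2 + \left(\left(S + W\right) + 6\right) = 2 + \left(6 + S + W\right) = 8 + S + W$)
$\left(-15 + d{\left(-3,6 \right)}\right)^{2} = \left(-15 + \left(8 - 3 + 6\right)\right)^{2} = \left(-15 + 11\right)^{2} = \left(-4\right)^{2} = 16$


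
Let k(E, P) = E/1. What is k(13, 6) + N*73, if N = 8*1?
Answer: 597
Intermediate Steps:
k(E, P) = E (k(E, P) = E*1 = E)
N = 8
k(13, 6) + N*73 = 13 + 8*73 = 13 + 584 = 597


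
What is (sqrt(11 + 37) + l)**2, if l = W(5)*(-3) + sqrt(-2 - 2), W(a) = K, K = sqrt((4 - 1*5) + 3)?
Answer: (-3*sqrt(2) + 2*I + 4*sqrt(3))**2 ≈ 3.2122 + 10.742*I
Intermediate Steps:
K = sqrt(2) (K = sqrt((4 - 5) + 3) = sqrt(-1 + 3) = sqrt(2) ≈ 1.4142)
W(a) = sqrt(2)
l = -3*sqrt(2) + 2*I (l = sqrt(2)*(-3) + sqrt(-2 - 2) = -3*sqrt(2) + sqrt(-4) = -3*sqrt(2) + 2*I ≈ -4.2426 + 2.0*I)
(sqrt(11 + 37) + l)**2 = (sqrt(11 + 37) + (-3*sqrt(2) + 2*I))**2 = (sqrt(48) + (-3*sqrt(2) + 2*I))**2 = (4*sqrt(3) + (-3*sqrt(2) + 2*I))**2 = (-3*sqrt(2) + 2*I + 4*sqrt(3))**2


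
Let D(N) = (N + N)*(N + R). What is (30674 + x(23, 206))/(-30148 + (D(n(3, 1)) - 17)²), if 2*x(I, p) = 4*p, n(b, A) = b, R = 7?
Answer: -10362/9433 ≈ -1.0985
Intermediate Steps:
x(I, p) = 2*p (x(I, p) = (4*p)/2 = 2*p)
D(N) = 2*N*(7 + N) (D(N) = (N + N)*(N + 7) = (2*N)*(7 + N) = 2*N*(7 + N))
(30674 + x(23, 206))/(-30148 + (D(n(3, 1)) - 17)²) = (30674 + 2*206)/(-30148 + (2*3*(7 + 3) - 17)²) = (30674 + 412)/(-30148 + (2*3*10 - 17)²) = 31086/(-30148 + (60 - 17)²) = 31086/(-30148 + 43²) = 31086/(-30148 + 1849) = 31086/(-28299) = 31086*(-1/28299) = -10362/9433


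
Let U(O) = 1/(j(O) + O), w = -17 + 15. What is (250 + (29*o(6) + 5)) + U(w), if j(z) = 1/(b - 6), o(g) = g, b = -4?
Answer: 8999/21 ≈ 428.52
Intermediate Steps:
j(z) = -⅒ (j(z) = 1/(-4 - 6) = 1/(-10) = -⅒)
w = -2
U(O) = 1/(-⅒ + O)
(250 + (29*o(6) + 5)) + U(w) = (250 + (29*6 + 5)) + 10/(-1 + 10*(-2)) = (250 + (174 + 5)) + 10/(-1 - 20) = (250 + 179) + 10/(-21) = 429 + 10*(-1/21) = 429 - 10/21 = 8999/21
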